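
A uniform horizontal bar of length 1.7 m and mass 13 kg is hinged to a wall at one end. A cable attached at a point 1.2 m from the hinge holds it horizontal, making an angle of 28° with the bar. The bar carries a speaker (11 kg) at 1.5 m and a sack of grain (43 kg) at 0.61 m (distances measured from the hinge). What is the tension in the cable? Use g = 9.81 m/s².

T ≈ 936 N

Taking torques about the hinge:
Beam weight: 13 × 9.81 = 127.5 N down at 0.85 m → arm 0.85 m, τ = 127.5 × 0.85 = 108.4 N·m clockwise.
Speaker: 11 × 9.81 = 107.9 N down at 1.5 m → arm 1.5 m, τ = 107.9 × 1.5 = 161.9 N·m clockwise.
Sack of grain: 43 × 9.81 = 421.8 N down at 0.61 m → arm 0.61 m, τ = 421.8 × 0.61 = 257.3 N·m clockwise.
Total clockwise load moment = 527.6 N·m.
The cable tension T acts at 1.2 m; only its component perpendicular to the bar, T sinθ, produces torque. sin 28° = 0.4695.
Balancing moments: T × 1.2 × 0.4695 = 527.6, giving T = 527.6 / 0.5634 = 936 N.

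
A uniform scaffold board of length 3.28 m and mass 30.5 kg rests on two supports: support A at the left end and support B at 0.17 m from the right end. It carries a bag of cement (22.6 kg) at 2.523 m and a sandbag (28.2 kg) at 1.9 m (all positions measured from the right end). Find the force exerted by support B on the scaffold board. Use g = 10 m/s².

Sum moments about support A (its reaction then has zero moment arm).
Beam weight: 30.5 × 10 = 305 N down at 1.64 m → arm 1.64 m, τ = 305 × 1.64 = 500.2 N·m clockwise.
Bag of cement: 22.6 × 10 = 226 N down at 2.523 m → arm 0.757 m, τ = 226 × 0.757 = 171.1 N·m clockwise.
Sandbag: 28.2 × 10 = 282 N down at 1.9 m → arm 1.38 m, τ = 282 × 1.38 = 389.2 N·m clockwise.
Net load moment about support A = 1060 N·m clockwise.
Reaction R at support B is upward at 0.17 m, arm 3.11 m → moment R × 3.11 counterclockwise.
Setting net torque to zero: R × 3.11 = 1060 → R = 341 N.

R_B ≈ 341 N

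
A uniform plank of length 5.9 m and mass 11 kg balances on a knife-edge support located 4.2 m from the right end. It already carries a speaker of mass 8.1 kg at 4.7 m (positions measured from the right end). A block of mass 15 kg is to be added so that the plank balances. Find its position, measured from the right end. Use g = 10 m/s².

x ≈ 4.85 m from the right end

Taking torques about the knife-edge support (at 4.2 m from the right end):
Beam weight: 11 × 10 = 110 N down at 2.95 m → arm 1.25 m, τ = 110 × 1.25 = 137.5 N·m clockwise.
Speaker: 8.1 × 10 = 81 N down at 4.7 m → arm 0.5 m, τ = 81 × 0.5 = 40.5 N·m counterclockwise.
Net moment of existing loads = 97 N·m clockwise.
The block weighs 15 × 10 = 150 N and must supply an equal counterclockwise moment, so its lever arm about the knife-edge support is 97 / 150 = 0.647 m.
That puts it at 4.2 + 0.647 = 4.85 m from the right end.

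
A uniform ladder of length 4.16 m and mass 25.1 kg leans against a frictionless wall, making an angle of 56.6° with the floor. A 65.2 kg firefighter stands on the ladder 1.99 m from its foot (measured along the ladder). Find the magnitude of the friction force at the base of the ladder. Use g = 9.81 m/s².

f ≈ 283 N

Taking torques about the foot of the ladder:
Ladder weight 25.1×9.81 = 246.2 N acts at 2.08 m along the ladder; its horizontal arm is 2.08·cos56.6° = 1.145 m → τ = 281.9 N·m clockwise.
Firefighter: 65.2×9.81 = 639.6 N at 1.99 m → arm 1.095 m → τ = 700.4 N·m clockwise.
Wall normal N acts horizontally at the top; its moment arm is the height L sinθ = 4.16·sin56.6° = 3.473 m, counterclockwise.
Setting net torque to zero: N × 3.473 = 982.3 → N = 283 N.
ΣFx = 0: friction at the foot balances the wall's push, so f = N_wall = 283 N.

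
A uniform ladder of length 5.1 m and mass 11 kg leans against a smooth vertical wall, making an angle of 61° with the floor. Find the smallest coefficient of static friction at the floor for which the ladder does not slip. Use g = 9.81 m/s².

Choose the foot of the ladder as the axis so the floor normal and friction both act there and drop out.
Ladder weight 11×9.81 = 107.9 N acts at 2.55 m along the ladder; its horizontal arm is 2.55·cos61° = 1.236 m → τ = 133.4 N·m clockwise.
Wall normal N acts horizontally at the top; its moment arm is the height L sinθ = 5.1·sin61° = 4.461 m, counterclockwise.
Setting net torque to zero: N × 4.461 = 133.4 → N = 29.9 N.
ΣFx = 0 ⇒ f = N_wall = 29.9 N. ΣFy = 0 ⇒ N_floor = 107.9 N.
μ_min = f / N_floor = 29.9 / 107.9 = 0.277.

μ_min ≈ 0.277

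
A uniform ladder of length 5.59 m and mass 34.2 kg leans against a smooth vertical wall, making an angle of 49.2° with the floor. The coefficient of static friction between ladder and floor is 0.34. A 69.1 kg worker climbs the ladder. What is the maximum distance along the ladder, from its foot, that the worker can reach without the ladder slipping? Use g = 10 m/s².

Choose the foot of the ladder as the axis so the floor normal and friction both act there and drop out.
Ladder weight 34.2×10 = 342 N acts at 2.795 m along the ladder; its horizontal arm is 2.795·cos49.2° = 1.826 m → τ = 624.5 N·m clockwise.
Worker weight 69.1×10 = 691 N at distance d → arm d·cos49.2° → τ = 691·d·0.6534 clockwise.
Wall normal N at the top has arm L sinθ = 4.232 m counterclockwise, so Στ = 0 gives N·4.232 = 624.5 + 451.5·d.
ΣFy = 0 ⇒ N_floor = 1033 N, so the maximum friction is μ_s·N_floor = 0.34×1033 = 351.2 N. ΣFx = 0 ⇒ N_wall = f, so at the slipping point N = 351.2 N.
Substituting: 351.2×4.232 = 624.5 + 451.5·d ⇒ d = (1486 − 624.5) / 451.5 = 1.91 m.

d ≈ 1.91 m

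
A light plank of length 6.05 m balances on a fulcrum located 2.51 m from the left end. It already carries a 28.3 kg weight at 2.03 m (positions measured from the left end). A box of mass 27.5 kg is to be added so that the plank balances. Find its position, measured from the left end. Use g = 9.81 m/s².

x ≈ 3 m from the left end

About the fulcrum (at 2.51 m from the left end):
Weight: 28.3 × 9.81 = 277.6 N down at 2.03 m → arm 0.48 m, τ = 277.6 × 0.48 = 133.2 N·m counterclockwise.
Net moment of existing loads = 133.2 N·m counterclockwise.
The box weighs 27.5 × 9.81 = 269.8 N and must supply an equal clockwise moment, so its lever arm about the fulcrum is 133.2 / 269.8 = 0.494 m.
That puts it at 2.51 + 0.494 = 3 m from the left end.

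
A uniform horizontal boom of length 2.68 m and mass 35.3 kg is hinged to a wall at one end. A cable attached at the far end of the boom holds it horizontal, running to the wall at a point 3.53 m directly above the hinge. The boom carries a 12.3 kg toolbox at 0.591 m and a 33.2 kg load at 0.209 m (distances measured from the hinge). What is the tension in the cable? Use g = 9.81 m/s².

Take moments about the hinge.
Beam weight: 35.3 × 9.81 = 346.3 N down at 1.34 m → arm 1.34 m, τ = 346.3 × 1.34 = 464 N·m clockwise.
Toolbox: 12.3 × 9.81 = 120.7 N down at 0.591 m → arm 0.591 m, τ = 120.7 × 0.591 = 71.33 N·m clockwise.
Load: 33.2 × 9.81 = 325.7 N down at 0.209 m → arm 0.209 m, τ = 325.7 × 0.209 = 68.07 N·m clockwise.
Total clockwise load moment = 603.4 N·m.
The cable tension T acts at 2.68 m; only its component perpendicular to the boom, T sinθ, produces torque. sinθ = h/√(h²+d²) = 3.53/√(3.53²+2.68²) = 0.7965.
Setting net torque to zero: T × 2.68 × 0.7965 = 603.4 → T = 603.4 / 2.135 = 283 N.

T ≈ 283 N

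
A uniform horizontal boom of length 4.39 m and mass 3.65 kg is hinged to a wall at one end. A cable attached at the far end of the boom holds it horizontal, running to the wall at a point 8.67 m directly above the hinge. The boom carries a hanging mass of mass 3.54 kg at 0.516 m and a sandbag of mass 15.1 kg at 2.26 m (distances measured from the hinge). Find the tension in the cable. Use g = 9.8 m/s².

T ≈ 110 N

About the hinge:
Beam weight: 3.65 × 9.8 = 35.77 N down at 2.195 m → arm 2.195 m, τ = 35.77 × 2.195 = 78.52 N·m clockwise.
Hanging mass: 3.54 × 9.8 = 34.69 N down at 0.516 m → arm 0.516 m, τ = 34.69 × 0.516 = 17.9 N·m clockwise.
Sandbag: 15.1 × 9.8 = 148 N down at 2.26 m → arm 2.26 m, τ = 148 × 2.26 = 334.5 N·m clockwise.
Total clockwise load moment = 430.9 N·m.
The cable tension T acts at 4.39 m; only its component perpendicular to the boom, T sinθ, produces torque. sinθ = h/√(h²+d²) = 8.67/√(8.67²+4.39²) = 0.8922.
Setting net torque to zero: T × 4.39 × 0.8922 = 430.9 → T = 430.9 / 3.917 = 110 N.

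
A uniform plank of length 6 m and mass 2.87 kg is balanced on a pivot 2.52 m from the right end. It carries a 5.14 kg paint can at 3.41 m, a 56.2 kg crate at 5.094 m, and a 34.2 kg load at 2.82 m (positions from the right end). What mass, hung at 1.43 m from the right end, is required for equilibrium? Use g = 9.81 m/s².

Choose the pivot (at 2.52 m from the right end) as the axis so the support reaction has zero arm there.
Beam weight: 2.87 × 9.81 = 28.15 N down at 3 m → arm 0.48 m, τ = 28.15 × 0.48 = 13.51 N·m counterclockwise.
Paint can: 5.14 × 9.81 = 50.42 N down at 3.41 m → arm 0.89 m, τ = 50.42 × 0.89 = 44.87 N·m counterclockwise.
Crate: 56.2 × 9.81 = 551.3 N down at 5.094 m → arm 2.574 m, τ = 551.3 × 2.574 = 1419 N·m counterclockwise.
Load: 34.2 × 9.81 = 335.5 N down at 2.82 m → arm 0.3 m, τ = 335.5 × 0.3 = 100.6 N·m counterclockwise.
Net moment of known loads = 1578 N·m counterclockwise.
An unknown mass m at 1.43 m has arm 1.09 m; its moment is m·g·1.09 clockwise.
Στ = 0 ⇒ m × 9.81 × 1.09 = 1578 ⇒ m = 1578 / (9.81 × 1.09) = 148 kg.

m ≈ 148 kg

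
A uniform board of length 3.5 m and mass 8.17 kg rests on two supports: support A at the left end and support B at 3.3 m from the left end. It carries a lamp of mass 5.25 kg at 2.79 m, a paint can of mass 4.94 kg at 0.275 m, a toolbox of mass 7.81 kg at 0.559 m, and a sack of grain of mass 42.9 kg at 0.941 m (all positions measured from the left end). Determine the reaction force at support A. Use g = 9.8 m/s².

About support B:
Beam weight: 8.17 × 9.8 = 80.07 N down at 1.75 m → arm 1.55 m, τ = 80.07 × 1.55 = 124.1 N·m counterclockwise.
Lamp: 5.25 × 9.8 = 51.45 N down at 2.79 m → arm 0.51 m, τ = 51.45 × 0.51 = 26.24 N·m counterclockwise.
Paint can: 4.94 × 9.8 = 48.41 N down at 0.275 m → arm 3.025 m, τ = 48.41 × 3.025 = 146.4 N·m counterclockwise.
Toolbox: 7.81 × 9.8 = 76.54 N down at 0.559 m → arm 2.741 m, τ = 76.54 × 2.741 = 209.8 N·m counterclockwise.
Sack of grain: 42.9 × 9.8 = 420.4 N down at 0.941 m → arm 2.359 m, τ = 420.4 × 2.359 = 991.7 N·m counterclockwise.
Net load moment about support B = 1498 N·m counterclockwise.
Reaction R at support A is upward at 0 m, arm 3.3 m → moment R × 3.3 clockwise.
For rotational equilibrium, R × 3.3 = 1498, so R = 454 N.

R_A ≈ 454 N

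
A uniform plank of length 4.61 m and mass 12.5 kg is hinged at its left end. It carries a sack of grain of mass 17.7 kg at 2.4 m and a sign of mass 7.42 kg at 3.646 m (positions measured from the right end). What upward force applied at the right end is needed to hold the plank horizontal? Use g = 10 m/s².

Taking torques about the left end:
Beam weight: 12.5 × 10 = 125 N down at 2.305 m → arm 2.305 m, τ = 125 × 2.305 = 288.1 N·m clockwise.
Sack of grain: 17.7 × 10 = 177 N down at 2.4 m → arm 2.21 m, τ = 177 × 2.21 = 391.2 N·m clockwise.
Sign: 7.42 × 10 = 74.2 N down at 3.646 m → arm 0.964 m, τ = 74.2 × 0.964 = 71.53 N·m clockwise.
Net moment of the loads = 750.8 N·m clockwise.
The upward force F acts at the right end, arm 4.61 m, giving F × 4.61 counterclockwise.
Balancing moments: F × 4.61 = 750.8, giving F = 750.8 / 4.61 = 163 N.

F ≈ 163 N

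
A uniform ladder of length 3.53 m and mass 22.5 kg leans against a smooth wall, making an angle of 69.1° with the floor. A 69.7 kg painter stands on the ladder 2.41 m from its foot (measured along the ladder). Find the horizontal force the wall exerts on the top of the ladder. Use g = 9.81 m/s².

N_wall ≈ 220 N

Choose the foot of the ladder as the axis so the floor normal and friction both act there and drop out.
Ladder weight 22.5×9.81 = 220.7 N acts at 1.765 m along the ladder; its horizontal arm is 1.765·cos69.1° = 0.6296 m → τ = 139 N·m clockwise.
Painter: 69.7×9.81 = 683.8 N at 2.41 m → arm 0.8597 m → τ = 587.9 N·m clockwise.
Wall normal N acts horizontally at the top; its moment arm is the height L sinθ = 3.53·sin69.1° = 3.298 m, counterclockwise.
Στ = 0 ⇒ N × 3.298 = 726.9 ⇒ N = 220 N.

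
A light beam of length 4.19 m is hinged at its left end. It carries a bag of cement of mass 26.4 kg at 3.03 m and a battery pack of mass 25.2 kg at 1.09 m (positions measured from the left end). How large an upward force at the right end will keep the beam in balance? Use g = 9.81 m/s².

Taking torques about the left end:
Bag of cement: 26.4 × 9.81 = 259 N down at 3.03 m → arm 3.03 m, τ = 259 × 3.03 = 784.8 N·m clockwise.
Battery pack: 25.2 × 9.81 = 247.2 N down at 1.09 m → arm 1.09 m, τ = 247.2 × 1.09 = 269.4 N·m clockwise.
Net moment of the loads = 1054 N·m clockwise.
The upward force F acts at the right end, arm 4.19 m, giving F × 4.19 counterclockwise.
Στ = 0 ⇒ F × 4.19 = 1054 ⇒ F = 1054 / 4.19 = 252 N.

F ≈ 252 N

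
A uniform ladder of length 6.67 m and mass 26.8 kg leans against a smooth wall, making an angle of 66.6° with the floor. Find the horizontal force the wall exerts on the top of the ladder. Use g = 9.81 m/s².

N_wall ≈ 56.9 N

Choose the foot of the ladder as the axis so the floor normal and friction both act there and drop out.
Ladder weight 26.8×9.81 = 262.9 N acts at 3.335 m along the ladder; its horizontal arm is 3.335·cos66.6° = 1.324 m → τ = 348.1 N·m clockwise.
Wall normal N acts horizontally at the top; its moment arm is the height L sinθ = 6.67·sin66.6° = 6.121 m, counterclockwise.
Στ = 0 ⇒ N × 6.121 = 348.1 ⇒ N = 56.9 N.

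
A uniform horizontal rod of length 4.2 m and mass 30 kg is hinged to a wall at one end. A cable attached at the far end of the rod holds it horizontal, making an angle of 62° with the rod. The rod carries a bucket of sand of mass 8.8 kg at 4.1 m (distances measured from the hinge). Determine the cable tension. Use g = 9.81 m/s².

Take moments about the hinge.
Beam weight: 30 × 9.81 = 294.3 N down at 2.1 m → arm 2.1 m, τ = 294.3 × 2.1 = 618 N·m clockwise.
Bucket of sand: 8.8 × 9.81 = 86.33 N down at 4.1 m → arm 4.1 m, τ = 86.33 × 4.1 = 354 N·m clockwise.
Total clockwise load moment = 972 N·m.
The cable tension T acts at 4.2 m; only its component perpendicular to the rod, T sinθ, produces torque. sin 62° = 0.8829.
Balancing moments: T × 4.2 × 0.8829 = 972, giving T = 972 / 3.708 = 262 N.

T ≈ 262 N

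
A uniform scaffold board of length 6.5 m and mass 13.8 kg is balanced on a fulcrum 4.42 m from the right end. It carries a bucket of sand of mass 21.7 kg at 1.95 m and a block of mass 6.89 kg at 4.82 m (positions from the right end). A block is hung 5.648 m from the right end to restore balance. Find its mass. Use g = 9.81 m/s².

m ≈ 54.6 kg

Choose the fulcrum (at 4.42 m from the right end) as the axis so the support reaction has zero arm there.
Beam weight: 13.8 × 9.81 = 135.4 N down at 3.25 m → arm 1.17 m, τ = 135.4 × 1.17 = 158.4 N·m clockwise.
Bucket of sand: 21.7 × 9.81 = 212.9 N down at 1.95 m → arm 2.47 m, τ = 212.9 × 2.47 = 525.9 N·m clockwise.
Block: 6.89 × 9.81 = 67.59 N down at 4.82 m → arm 0.4 m, τ = 67.59 × 0.4 = 27.04 N·m counterclockwise.
Net moment of known loads = 657.3 N·m clockwise.
An unknown mass m at 5.648 m has arm 1.228 m; its moment is m·g·1.228 counterclockwise.
Balancing moments: m × 9.81 × 1.228 = 657.3, giving m = 657.3 / (9.81 × 1.228) = 54.6 kg.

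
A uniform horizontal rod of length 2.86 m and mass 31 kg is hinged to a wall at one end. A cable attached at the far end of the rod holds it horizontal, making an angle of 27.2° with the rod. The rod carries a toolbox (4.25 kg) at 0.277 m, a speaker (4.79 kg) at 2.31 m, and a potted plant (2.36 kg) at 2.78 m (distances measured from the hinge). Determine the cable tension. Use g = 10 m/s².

Choose the hinge as the axis so the unknown hinge reaction has zero arm there.
Beam weight: 31 × 10 = 310 N down at 1.43 m → arm 1.43 m, τ = 310 × 1.43 = 443.3 N·m clockwise.
Toolbox: 4.25 × 10 = 42.5 N down at 0.277 m → arm 0.277 m, τ = 42.5 × 0.277 = 11.77 N·m clockwise.
Speaker: 4.79 × 10 = 47.9 N down at 2.31 m → arm 2.31 m, τ = 47.9 × 2.31 = 110.6 N·m clockwise.
Potted plant: 2.36 × 10 = 23.6 N down at 2.78 m → arm 2.78 m, τ = 23.6 × 2.78 = 65.61 N·m clockwise.
Total clockwise load moment = 631.3 N·m.
The cable tension T acts at 2.86 m; only its component perpendicular to the rod, T sinθ, produces torque. sin 27.2° = 0.4571.
Setting net torque to zero: T × 2.86 × 0.4571 = 631.3 → T = 631.3 / 1.307 = 483 N.

T ≈ 483 N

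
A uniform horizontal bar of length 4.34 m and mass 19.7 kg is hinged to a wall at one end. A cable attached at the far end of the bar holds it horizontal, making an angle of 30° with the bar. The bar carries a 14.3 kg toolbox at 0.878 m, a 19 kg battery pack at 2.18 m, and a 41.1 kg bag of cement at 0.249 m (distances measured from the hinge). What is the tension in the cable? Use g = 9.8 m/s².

Taking torques about the hinge:
Beam weight: 19.7 × 9.8 = 193.1 N down at 2.17 m → arm 2.17 m, τ = 193.1 × 2.17 = 419 N·m clockwise.
Toolbox: 14.3 × 9.8 = 140.1 N down at 0.878 m → arm 0.878 m, τ = 140.1 × 0.878 = 123 N·m clockwise.
Battery pack: 19 × 9.8 = 186.2 N down at 2.18 m → arm 2.18 m, τ = 186.2 × 2.18 = 405.9 N·m clockwise.
Bag of cement: 41.1 × 9.8 = 402.8 N down at 0.249 m → arm 0.249 m, τ = 402.8 × 0.249 = 100.3 N·m clockwise.
Total clockwise load moment = 1048 N·m.
The cable tension T acts at 4.34 m; only its component perpendicular to the bar, T sinθ, produces torque. sin 30° = 0.5.
Στ = 0 ⇒ T × 4.34 × 0.5 = 1048 ⇒ T = 1048 / 2.17 = 483 N.

T ≈ 483 N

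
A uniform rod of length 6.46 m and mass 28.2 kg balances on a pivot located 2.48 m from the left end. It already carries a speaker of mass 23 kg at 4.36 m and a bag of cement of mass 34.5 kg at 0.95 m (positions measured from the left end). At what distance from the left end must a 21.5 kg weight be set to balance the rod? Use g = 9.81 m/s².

x ≈ 1.94 m from the left end

About the pivot (at 2.48 m from the left end):
Beam weight: 28.2 × 9.81 = 276.6 N down at 3.23 m → arm 0.75 m, τ = 276.6 × 0.75 = 207.5 N·m clockwise.
Speaker: 23 × 9.81 = 225.6 N down at 4.36 m → arm 1.88 m, τ = 225.6 × 1.88 = 424.1 N·m clockwise.
Bag of cement: 34.5 × 9.81 = 338.4 N down at 0.95 m → arm 1.53 m, τ = 338.4 × 1.53 = 517.8 N·m counterclockwise.
Net moment of existing loads = 113.8 N·m clockwise.
The weight weighs 21.5 × 9.81 = 210.9 N and must supply an equal counterclockwise moment, so its lever arm about the pivot is 113.8 / 210.9 = 0.54 m.
That puts it at 2.48 − 0.54 = 1.94 m from the left end.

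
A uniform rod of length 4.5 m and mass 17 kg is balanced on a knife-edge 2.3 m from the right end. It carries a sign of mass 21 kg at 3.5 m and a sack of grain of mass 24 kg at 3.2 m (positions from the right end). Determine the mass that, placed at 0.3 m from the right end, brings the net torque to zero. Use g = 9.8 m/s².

m ≈ 23 kg

Choose the knife-edge (at 2.3 m from the right end) as the axis so the support reaction has zero arm there.
Beam weight: 17 × 9.8 = 166.6 N down at 2.25 m → arm 0.05 m, τ = 166.6 × 0.05 = 8.33 N·m clockwise.
Sign: 21 × 9.8 = 205.8 N down at 3.5 m → arm 1.2 m, τ = 205.8 × 1.2 = 247 N·m counterclockwise.
Sack of grain: 24 × 9.8 = 235.2 N down at 3.2 m → arm 0.9 m, τ = 235.2 × 0.9 = 211.7 N·m counterclockwise.
Net moment of known loads = 450.4 N·m counterclockwise.
An unknown mass m at 0.3 m has arm 2 m; its moment is m·g·2 clockwise.
Balancing moments: m × 9.8 × 2 = 450.4, giving m = 450.4 / (9.8 × 2) = 23 kg.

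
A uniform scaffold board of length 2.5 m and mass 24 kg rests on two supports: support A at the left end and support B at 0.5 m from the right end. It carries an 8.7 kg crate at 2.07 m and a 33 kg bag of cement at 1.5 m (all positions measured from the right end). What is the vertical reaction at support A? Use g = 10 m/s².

R_A ≈ 323 N

About support B:
Beam weight: 24 × 10 = 240 N down at 1.25 m → arm 0.75 m, τ = 240 × 0.75 = 180 N·m counterclockwise.
Crate: 8.7 × 10 = 87 N down at 2.07 m → arm 1.57 m, τ = 87 × 1.57 = 136.6 N·m counterclockwise.
Bag of cement: 33 × 10 = 330 N down at 1.5 m → arm 1 m, τ = 330 × 1 = 330 N·m counterclockwise.
Net load moment about support B = 646.6 N·m counterclockwise.
Reaction R at support A is upward at 2.5 m, arm 2 m → moment R × 2 clockwise.
Setting net torque to zero: R × 2 = 646.6 → R = 323 N.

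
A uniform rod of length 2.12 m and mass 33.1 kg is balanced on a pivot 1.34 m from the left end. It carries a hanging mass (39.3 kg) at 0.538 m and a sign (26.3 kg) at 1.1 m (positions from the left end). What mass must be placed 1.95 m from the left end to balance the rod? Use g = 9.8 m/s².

m ≈ 77.2 kg

Take moments about the pivot (at 1.34 m from the left end).
Beam weight: 33.1 × 9.8 = 324.4 N down at 1.06 m → arm 0.28 m, τ = 324.4 × 0.28 = 90.83 N·m counterclockwise.
Hanging mass: 39.3 × 9.8 = 385.1 N down at 0.538 m → arm 0.802 m, τ = 385.1 × 0.802 = 308.9 N·m counterclockwise.
Sign: 26.3 × 9.8 = 257.7 N down at 1.1 m → arm 0.24 m, τ = 257.7 × 0.24 = 61.85 N·m counterclockwise.
Net moment of known loads = 461.6 N·m counterclockwise.
An unknown mass m at 1.95 m has arm 0.61 m; its moment is m·g·0.61 clockwise.
Balancing moments: m × 9.8 × 0.61 = 461.6, giving m = 461.6 / (9.8 × 0.61) = 77.2 kg.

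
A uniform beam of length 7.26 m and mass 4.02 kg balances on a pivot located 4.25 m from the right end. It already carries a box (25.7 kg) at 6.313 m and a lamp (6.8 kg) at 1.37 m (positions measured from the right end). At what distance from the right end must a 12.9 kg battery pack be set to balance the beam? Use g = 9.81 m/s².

About the pivot (at 4.25 m from the right end):
Beam weight: 4.02 × 9.81 = 39.44 N down at 3.63 m → arm 0.62 m, τ = 39.44 × 0.62 = 24.45 N·m clockwise.
Box: 25.7 × 9.81 = 252.1 N down at 6.313 m → arm 2.063 m, τ = 252.1 × 2.063 = 520.1 N·m counterclockwise.
Lamp: 6.8 × 9.81 = 66.71 N down at 1.37 m → arm 2.88 m, τ = 66.71 × 2.88 = 192.1 N·m clockwise.
Net moment of existing loads = 303.6 N·m counterclockwise.
The battery pack weighs 12.9 × 9.81 = 126.5 N and must supply an equal clockwise moment, so its lever arm about the pivot is 303.6 / 126.5 = 2.4 m.
That puts it at 4.25 − 2.4 = 1.85 m from the right end.

x ≈ 1.85 m from the right end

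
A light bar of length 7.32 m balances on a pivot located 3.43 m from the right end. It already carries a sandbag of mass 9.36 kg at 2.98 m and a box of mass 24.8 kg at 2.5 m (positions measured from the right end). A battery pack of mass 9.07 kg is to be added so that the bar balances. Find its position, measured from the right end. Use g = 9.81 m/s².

x ≈ 6.44 m from the right end

About the pivot (at 3.43 m from the right end):
Sandbag: 9.36 × 9.81 = 91.82 N down at 2.98 m → arm 0.45 m, τ = 91.82 × 0.45 = 41.32 N·m clockwise.
Box: 24.8 × 9.81 = 243.3 N down at 2.5 m → arm 0.93 m, τ = 243.3 × 0.93 = 226.3 N·m clockwise.
Net moment of existing loads = 267.6 N·m clockwise.
The battery pack weighs 9.07 × 9.81 = 88.98 N and must supply an equal counterclockwise moment, so its lever arm about the pivot is 267.6 / 88.98 = 3.01 m.
That puts it at 3.43 + 3.01 = 6.44 m from the right end.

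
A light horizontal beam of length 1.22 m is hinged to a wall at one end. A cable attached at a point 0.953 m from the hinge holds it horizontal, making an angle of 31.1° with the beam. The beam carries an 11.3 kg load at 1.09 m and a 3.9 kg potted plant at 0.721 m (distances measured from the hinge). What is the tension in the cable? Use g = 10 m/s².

T ≈ 307 N

Take moments about the hinge.
Load: 11.3 × 10 = 113 N down at 1.09 m → arm 1.09 m, τ = 113 × 1.09 = 123.2 N·m clockwise.
Potted plant: 3.9 × 10 = 39 N down at 0.721 m → arm 0.721 m, τ = 39 × 0.721 = 28.12 N·m clockwise.
Total clockwise load moment = 151.3 N·m.
The cable tension T acts at 0.953 m; only its component perpendicular to the beam, T sinθ, produces torque. sin 31.1° = 0.5165.
Setting net torque to zero: T × 0.953 × 0.5165 = 151.3 → T = 151.3 / 0.4922 = 307 N.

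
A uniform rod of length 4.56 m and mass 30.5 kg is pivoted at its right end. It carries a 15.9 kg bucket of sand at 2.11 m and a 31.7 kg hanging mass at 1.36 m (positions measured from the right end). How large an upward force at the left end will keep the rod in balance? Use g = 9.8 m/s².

Sum moments about the right end (the unknown pivot reaction has zero arm there).
Beam weight: 30.5 × 9.8 = 298.9 N down at 2.28 m → arm 2.28 m, τ = 298.9 × 2.28 = 681.5 N·m counterclockwise.
Bucket of sand: 15.9 × 9.8 = 155.8 N down at 2.11 m → arm 2.11 m, τ = 155.8 × 2.11 = 328.7 N·m counterclockwise.
Hanging mass: 31.7 × 9.8 = 310.7 N down at 1.36 m → arm 1.36 m, τ = 310.7 × 1.36 = 422.6 N·m counterclockwise.
Net moment of the loads = 1433 N·m counterclockwise.
The upward force F acts at the left end, arm 4.56 m, giving F × 4.56 clockwise.
Balancing moments: F × 4.56 = 1433, giving F = 1433 / 4.56 = 314 N.

F ≈ 314 N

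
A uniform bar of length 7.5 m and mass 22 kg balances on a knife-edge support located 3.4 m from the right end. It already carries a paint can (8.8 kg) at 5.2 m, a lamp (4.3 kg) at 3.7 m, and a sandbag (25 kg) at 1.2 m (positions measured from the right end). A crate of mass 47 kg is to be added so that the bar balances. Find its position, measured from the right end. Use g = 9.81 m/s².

Taking torques about the knife-edge support (at 3.4 m from the right end):
Beam weight: 22 × 9.81 = 215.8 N down at 3.75 m → arm 0.35 m, τ = 215.8 × 0.35 = 75.53 N·m counterclockwise.
Paint can: 8.8 × 9.81 = 86.33 N down at 5.2 m → arm 1.8 m, τ = 86.33 × 1.8 = 155.4 N·m counterclockwise.
Lamp: 4.3 × 9.81 = 42.18 N down at 3.7 m → arm 0.3 m, τ = 42.18 × 0.3 = 12.65 N·m counterclockwise.
Sandbag: 25 × 9.81 = 245.2 N down at 1.2 m → arm 2.2 m, τ = 245.2 × 2.2 = 539.4 N·m clockwise.
Net moment of existing loads = 295.8 N·m clockwise.
The crate weighs 47 × 9.81 = 461.1 N and must supply an equal counterclockwise moment, so its lever arm about the knife-edge support is 295.8 / 461.1 = 0.642 m.
That puts it at 3.4 + 0.642 = 4.04 m from the right end.

x ≈ 4.04 m from the right end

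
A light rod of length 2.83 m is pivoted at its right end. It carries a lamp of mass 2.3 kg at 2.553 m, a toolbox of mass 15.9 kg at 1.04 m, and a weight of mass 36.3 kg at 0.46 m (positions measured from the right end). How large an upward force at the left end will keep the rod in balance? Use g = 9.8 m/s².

F ≈ 135 N

Choose the right end as the axis so the unknown pivot reaction has zero arm there.
Lamp: 2.3 × 9.8 = 22.54 N down at 2.553 m → arm 2.553 m, τ = 22.54 × 2.553 = 57.54 N·m counterclockwise.
Toolbox: 15.9 × 9.8 = 155.8 N down at 1.04 m → arm 1.04 m, τ = 155.8 × 1.04 = 162 N·m counterclockwise.
Weight: 36.3 × 9.8 = 355.7 N down at 0.46 m → arm 0.46 m, τ = 355.7 × 0.46 = 163.6 N·m counterclockwise.
Net moment of the loads = 383.1 N·m counterclockwise.
The upward force F acts at the left end, arm 2.83 m, giving F × 2.83 clockwise.
Setting net torque to zero: F × 2.83 = 383.1 → F = 383.1 / 2.83 = 135 N.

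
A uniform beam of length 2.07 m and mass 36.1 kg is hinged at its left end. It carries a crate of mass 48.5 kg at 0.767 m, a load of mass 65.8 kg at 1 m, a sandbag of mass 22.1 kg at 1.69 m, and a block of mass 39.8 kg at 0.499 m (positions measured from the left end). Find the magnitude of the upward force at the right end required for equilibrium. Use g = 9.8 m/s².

Choose the left end as the axis so the unknown pivot reaction has zero arm there.
Beam weight: 36.1 × 9.8 = 353.8 N down at 1.035 m → arm 1.035 m, τ = 353.8 × 1.035 = 366.2 N·m clockwise.
Crate: 48.5 × 9.8 = 475.3 N down at 0.767 m → arm 0.767 m, τ = 475.3 × 0.767 = 364.6 N·m clockwise.
Load: 65.8 × 9.8 = 644.8 N down at 1 m → arm 1 m, τ = 644.8 × 1 = 644.8 N·m clockwise.
Sandbag: 22.1 × 9.8 = 216.6 N down at 1.69 m → arm 1.69 m, τ = 216.6 × 1.69 = 366.1 N·m clockwise.
Block: 39.8 × 9.8 = 390 N down at 0.499 m → arm 0.499 m, τ = 390 × 0.499 = 194.6 N·m clockwise.
Net moment of the loads = 1936 N·m clockwise.
The upward force F acts at the right end, arm 2.07 m, giving F × 2.07 counterclockwise.
Balancing moments: F × 2.07 = 1936, giving F = 1936 / 2.07 = 935 N.

F ≈ 935 N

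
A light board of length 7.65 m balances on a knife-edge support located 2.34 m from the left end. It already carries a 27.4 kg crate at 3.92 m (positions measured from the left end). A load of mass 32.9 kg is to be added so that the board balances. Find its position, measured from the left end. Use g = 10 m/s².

Taking torques about the knife-edge support (at 2.34 m from the left end):
Crate: 27.4 × 10 = 274 N down at 3.92 m → arm 1.58 m, τ = 274 × 1.58 = 432.9 N·m clockwise.
Net moment of existing loads = 432.9 N·m clockwise.
The load weighs 32.9 × 10 = 329 N and must supply an equal counterclockwise moment, so its lever arm about the knife-edge support is 432.9 / 329 = 1.32 m.
That puts it at 2.34 − 1.32 = 1.02 m from the left end.

x ≈ 1.02 m from the left end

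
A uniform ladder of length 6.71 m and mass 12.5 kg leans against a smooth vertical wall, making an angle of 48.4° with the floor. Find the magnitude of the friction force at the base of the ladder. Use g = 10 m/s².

About the foot of the ladder:
Ladder weight 12.5×10 = 125 N acts at 3.355 m along the ladder; its horizontal arm is 3.355·cos48.4° = 2.227 m → τ = 278.4 N·m clockwise.
Wall normal N acts horizontally at the top; its moment arm is the height L sinθ = 6.71·sin48.4° = 5.018 m, counterclockwise.
Στ = 0 ⇒ N × 5.018 = 278.4 ⇒ N = 55.5 N.
ΣFx = 0: friction at the foot balances the wall's push, so f = N_wall = 55.5 N.

f ≈ 55.5 N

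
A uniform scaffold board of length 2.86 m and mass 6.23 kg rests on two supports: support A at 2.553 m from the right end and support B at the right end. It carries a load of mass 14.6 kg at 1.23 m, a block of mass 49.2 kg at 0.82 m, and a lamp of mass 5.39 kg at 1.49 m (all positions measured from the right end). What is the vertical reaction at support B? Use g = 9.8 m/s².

About support A:
Beam weight: 6.23 × 9.8 = 61.05 N down at 1.43 m → arm 1.123 m, τ = 61.05 × 1.123 = 68.56 N·m clockwise.
Load: 14.6 × 9.8 = 143.1 N down at 1.23 m → arm 1.323 m, τ = 143.1 × 1.323 = 189.3 N·m clockwise.
Block: 49.2 × 9.8 = 482.2 N down at 0.82 m → arm 1.733 m, τ = 482.2 × 1.733 = 835.7 N·m clockwise.
Lamp: 5.39 × 9.8 = 52.82 N down at 1.49 m → arm 1.063 m, τ = 52.82 × 1.063 = 56.15 N·m clockwise.
Net load moment about support A = 1150 N·m clockwise.
Reaction R at support B is upward at 0 m, arm 2.553 m → moment R × 2.553 counterclockwise.
Setting net torque to zero: R × 2.553 = 1150 → R = 450 N.

R_B ≈ 450 N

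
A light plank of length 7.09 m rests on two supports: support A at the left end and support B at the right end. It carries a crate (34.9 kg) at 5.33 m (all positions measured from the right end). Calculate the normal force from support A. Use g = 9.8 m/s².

Take moments about support B.
Crate: 34.9 × 9.8 = 342 N down at 5.33 m → arm 5.33 m, τ = 342 × 5.33 = 1823 N·m counterclockwise.
Net load moment about support B = 1823 N·m counterclockwise.
Reaction R at support A is upward at 7.09 m, arm 7.09 m → moment R × 7.09 clockwise.
Balancing moments: R × 7.09 = 1823, giving R = 257 N.

R_A ≈ 257 N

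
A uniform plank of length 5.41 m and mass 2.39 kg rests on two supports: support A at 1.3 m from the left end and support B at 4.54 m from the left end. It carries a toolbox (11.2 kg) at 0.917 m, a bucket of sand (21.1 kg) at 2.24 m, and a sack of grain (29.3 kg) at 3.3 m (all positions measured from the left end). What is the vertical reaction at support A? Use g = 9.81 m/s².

About support B:
Beam weight: 2.39 × 9.81 = 23.45 N down at 2.705 m → arm 1.835 m, τ = 23.45 × 1.835 = 43.03 N·m counterclockwise.
Toolbox: 11.2 × 9.81 = 109.9 N down at 0.917 m → arm 3.623 m, τ = 109.9 × 3.623 = 398.2 N·m counterclockwise.
Bucket of sand: 21.1 × 9.81 = 207 N down at 2.24 m → arm 2.3 m, τ = 207 × 2.3 = 476.1 N·m counterclockwise.
Sack of grain: 29.3 × 9.81 = 287.4 N down at 3.3 m → arm 1.24 m, τ = 287.4 × 1.24 = 356.4 N·m counterclockwise.
Net load moment about support B = 1274 N·m counterclockwise.
Reaction R at support A is upward at 1.3 m, arm 3.24 m → moment R × 3.24 clockwise.
For rotational equilibrium, R × 3.24 = 1274, so R = 393 N.

R_A ≈ 393 N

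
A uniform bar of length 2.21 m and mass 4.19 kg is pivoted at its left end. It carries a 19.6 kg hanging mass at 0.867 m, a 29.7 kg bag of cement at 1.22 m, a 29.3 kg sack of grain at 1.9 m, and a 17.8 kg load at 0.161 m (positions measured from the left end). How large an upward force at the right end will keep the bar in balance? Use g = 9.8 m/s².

Taking torques about the left end:
Beam weight: 4.19 × 9.8 = 41.06 N down at 1.105 m → arm 1.105 m, τ = 41.06 × 1.105 = 45.37 N·m clockwise.
Hanging mass: 19.6 × 9.8 = 192.1 N down at 0.867 m → arm 0.867 m, τ = 192.1 × 0.867 = 166.6 N·m clockwise.
Bag of cement: 29.7 × 9.8 = 291.1 N down at 1.22 m → arm 1.22 m, τ = 291.1 × 1.22 = 355.1 N·m clockwise.
Sack of grain: 29.3 × 9.8 = 287.1 N down at 1.9 m → arm 1.9 m, τ = 287.1 × 1.9 = 545.5 N·m clockwise.
Load: 17.8 × 9.8 = 174.4 N down at 0.161 m → arm 0.161 m, τ = 174.4 × 0.161 = 28.08 N·m clockwise.
Net moment of the loads = 1141 N·m clockwise.
The upward force F acts at the right end, arm 2.21 m, giving F × 2.21 counterclockwise.
Balancing moments: F × 2.21 = 1141, giving F = 1141 / 2.21 = 516 N.

F ≈ 516 N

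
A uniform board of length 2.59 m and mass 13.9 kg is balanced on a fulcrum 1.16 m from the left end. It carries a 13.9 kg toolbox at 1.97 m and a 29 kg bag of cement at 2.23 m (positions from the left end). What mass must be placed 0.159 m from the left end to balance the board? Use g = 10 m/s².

About the fulcrum (at 1.16 m from the left end):
Beam weight: 13.9 × 10 = 139 N down at 1.295 m → arm 0.135 m, τ = 139 × 0.135 = 18.77 N·m clockwise.
Toolbox: 13.9 × 10 = 139 N down at 1.97 m → arm 0.81 m, τ = 139 × 0.81 = 112.6 N·m clockwise.
Bag of cement: 29 × 10 = 290 N down at 2.23 m → arm 1.07 m, τ = 290 × 1.07 = 310.3 N·m clockwise.
Net moment of known loads = 441.7 N·m clockwise.
An unknown mass m at 0.159 m has arm 1.001 m; its moment is m·g·1.001 counterclockwise.
Στ = 0 ⇒ m × 10 × 1.001 = 441.7 ⇒ m = 441.7 / (10 × 1.001) = 44.1 kg.

m ≈ 44.1 kg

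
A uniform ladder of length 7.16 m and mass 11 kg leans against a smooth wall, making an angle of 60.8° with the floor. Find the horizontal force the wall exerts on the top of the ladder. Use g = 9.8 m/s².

Taking torques about the foot of the ladder:
Ladder weight 11×9.8 = 107.8 N acts at 3.58 m along the ladder; its horizontal arm is 3.58·cos60.8° = 1.747 m → τ = 188.3 N·m clockwise.
Wall normal N acts horizontally at the top; its moment arm is the height L sinθ = 7.16·sin60.8° = 6.25 m, counterclockwise.
For rotational equilibrium, N × 6.25 = 188.3, so N = 30.1 N.

N_wall ≈ 30.1 N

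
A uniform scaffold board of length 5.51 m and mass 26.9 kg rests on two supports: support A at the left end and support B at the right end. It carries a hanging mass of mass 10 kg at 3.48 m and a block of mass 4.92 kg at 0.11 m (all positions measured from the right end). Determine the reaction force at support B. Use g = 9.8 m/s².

Choose support A as the axis so its reaction then has zero moment arm.
Beam weight: 26.9 × 9.8 = 263.6 N down at 2.755 m → arm 2.755 m, τ = 263.6 × 2.755 = 726.2 N·m clockwise.
Hanging mass: 10 × 9.8 = 98 N down at 3.48 m → arm 2.03 m, τ = 98 × 2.03 = 198.9 N·m clockwise.
Block: 4.92 × 9.8 = 48.22 N down at 0.11 m → arm 5.4 m, τ = 48.22 × 5.4 = 260.4 N·m clockwise.
Net load moment about support A = 1186 N·m clockwise.
Reaction R at support B is upward at 0 m, arm 5.51 m → moment R × 5.51 counterclockwise.
Setting net torque to zero: R × 5.51 = 1186 → R = 215 N.

R_B ≈ 215 N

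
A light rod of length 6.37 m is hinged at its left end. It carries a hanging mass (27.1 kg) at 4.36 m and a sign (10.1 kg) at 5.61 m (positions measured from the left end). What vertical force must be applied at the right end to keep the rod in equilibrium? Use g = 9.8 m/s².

F ≈ 269 N

Choose the left end as the axis so the unknown pivot reaction has zero arm there.
Hanging mass: 27.1 × 9.8 = 265.6 N down at 4.36 m → arm 4.36 m, τ = 265.6 × 4.36 = 1158 N·m clockwise.
Sign: 10.1 × 9.8 = 98.98 N down at 5.61 m → arm 5.61 m, τ = 98.98 × 5.61 = 555.3 N·m clockwise.
Net moment of the loads = 1713 N·m clockwise.
The upward force F acts at the right end, arm 6.37 m, giving F × 6.37 counterclockwise.
Setting net torque to zero: F × 6.37 = 1713 → F = 1713 / 6.37 = 269 N.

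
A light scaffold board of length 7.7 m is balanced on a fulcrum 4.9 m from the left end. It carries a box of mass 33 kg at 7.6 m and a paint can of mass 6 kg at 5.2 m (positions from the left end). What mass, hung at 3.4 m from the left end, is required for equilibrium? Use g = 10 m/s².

Taking torques about the fulcrum (at 4.9 m from the left end):
Box: 33 × 10 = 330 N down at 7.6 m → arm 2.7 m, τ = 330 × 2.7 = 891 N·m clockwise.
Paint can: 6 × 10 = 60 N down at 5.2 m → arm 0.3 m, τ = 60 × 0.3 = 18 N·m clockwise.
Net moment of known loads = 909 N·m clockwise.
An unknown mass m at 3.4 m has arm 1.5 m; its moment is m·g·1.5 counterclockwise.
Balancing moments: m × 10 × 1.5 = 909, giving m = 909 / (10 × 1.5) = 60.6 kg.

m ≈ 60.6 kg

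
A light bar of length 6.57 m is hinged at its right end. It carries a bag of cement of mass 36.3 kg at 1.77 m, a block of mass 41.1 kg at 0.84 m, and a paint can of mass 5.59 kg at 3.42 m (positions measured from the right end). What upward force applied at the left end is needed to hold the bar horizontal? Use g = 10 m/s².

Sum moments about the right end (the unknown pivot reaction has zero arm there).
Bag of cement: 36.3 × 10 = 363 N down at 1.77 m → arm 1.77 m, τ = 363 × 1.77 = 642.5 N·m counterclockwise.
Block: 41.1 × 10 = 411 N down at 0.84 m → arm 0.84 m, τ = 411 × 0.84 = 345.2 N·m counterclockwise.
Paint can: 5.59 × 10 = 55.9 N down at 3.42 m → arm 3.42 m, τ = 55.9 × 3.42 = 191.2 N·m counterclockwise.
Net moment of the loads = 1179 N·m counterclockwise.
The upward force F acts at the left end, arm 6.57 m, giving F × 6.57 clockwise.
Στ = 0 ⇒ F × 6.57 = 1179 ⇒ F = 1179 / 6.57 = 179 N.

F ≈ 179 N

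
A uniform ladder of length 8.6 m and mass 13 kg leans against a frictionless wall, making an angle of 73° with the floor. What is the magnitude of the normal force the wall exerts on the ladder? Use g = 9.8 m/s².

N_wall ≈ 19.5 N

Sum moments about the foot of the ladder (the floor normal and friction both act there and drop out).
Ladder weight 13×9.8 = 127.4 N acts at 4.3 m along the ladder; its horizontal arm is 4.3·cos73° = 1.257 m → τ = 160.1 N·m clockwise.
Wall normal N acts horizontally at the top; its moment arm is the height L sinθ = 8.6·sin73° = 8.224 m, counterclockwise.
Στ = 0 ⇒ N × 8.224 = 160.1 ⇒ N = 19.5 N.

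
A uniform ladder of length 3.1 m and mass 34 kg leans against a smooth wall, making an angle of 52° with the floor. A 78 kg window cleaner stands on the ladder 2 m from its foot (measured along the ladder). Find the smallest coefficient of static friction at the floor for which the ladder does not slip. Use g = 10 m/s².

Take moments about the foot of the ladder.
Ladder weight 34×10 = 340 N acts at 1.55 m along the ladder; its horizontal arm is 1.55·cos52° = 0.9543 m → τ = 324.5 N·m clockwise.
Window cleaner: 78×10 = 780 N at 2 m → arm 1.231 m → τ = 960.2 N·m clockwise.
Wall normal N acts horizontally at the top; its moment arm is the height L sinθ = 3.1·sin52° = 2.443 m, counterclockwise.
Setting net torque to zero: N × 2.443 = 1285 → N = 526 N.
ΣFx = 0 ⇒ f = N_wall = 526 N. ΣFy = 0 ⇒ N_floor = 1120 N.
μ_min = f / N_floor = 526 / 1120 = 0.47.

μ_min ≈ 0.47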